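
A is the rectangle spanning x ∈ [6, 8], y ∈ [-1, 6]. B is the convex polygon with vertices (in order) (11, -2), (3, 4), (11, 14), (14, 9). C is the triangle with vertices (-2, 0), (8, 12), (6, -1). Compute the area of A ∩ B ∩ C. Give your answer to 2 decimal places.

3.25

The intersection is the polygon with vertices (7.077,6), (6.379,1.466), (6,1.75), (6,6).
By the shoelace formula its area is 3.25.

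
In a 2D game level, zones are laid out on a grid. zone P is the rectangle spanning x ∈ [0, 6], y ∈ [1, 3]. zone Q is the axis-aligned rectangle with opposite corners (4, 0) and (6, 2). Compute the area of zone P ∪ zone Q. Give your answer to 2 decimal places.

By inclusion–exclusion:
Individual areas: |zone P| = 12, |zone Q| = 4.
|zone P∩zone Q|: x∈[4,6], y∈[1,2] → 2·1 = 2.
|zone P ∪ zone Q| = 16 − 2 = 14.00.

14.00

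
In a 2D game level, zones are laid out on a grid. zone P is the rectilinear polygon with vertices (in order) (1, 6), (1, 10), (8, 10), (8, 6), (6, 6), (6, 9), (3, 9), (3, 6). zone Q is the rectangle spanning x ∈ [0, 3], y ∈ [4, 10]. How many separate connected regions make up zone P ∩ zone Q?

1

zone P ∩ zone Q is a single connected region.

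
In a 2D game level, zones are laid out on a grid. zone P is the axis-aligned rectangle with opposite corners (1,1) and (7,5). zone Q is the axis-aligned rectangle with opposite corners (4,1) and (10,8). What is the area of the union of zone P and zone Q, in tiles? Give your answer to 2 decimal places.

By inclusion–exclusion:
Individual areas: |zone P| = 24, |zone Q| = 42.
|zone P∩zone Q|: x∈[4,7], y∈[1,5] → 3·4 = 12.
|zone P ∪ zone Q| = 66 − 12 = 54.00.

54.00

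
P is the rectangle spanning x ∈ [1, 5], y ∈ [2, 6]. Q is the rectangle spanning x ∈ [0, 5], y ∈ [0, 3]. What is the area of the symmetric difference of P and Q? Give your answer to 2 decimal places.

|P∩Q|: x∈[1,5], y∈[2,3] → 4·1 = 4.
|P △ Q| = |P| + |Q| − 2·|P∩Q| = 16 + 15 − 8 = 23.00.

23.00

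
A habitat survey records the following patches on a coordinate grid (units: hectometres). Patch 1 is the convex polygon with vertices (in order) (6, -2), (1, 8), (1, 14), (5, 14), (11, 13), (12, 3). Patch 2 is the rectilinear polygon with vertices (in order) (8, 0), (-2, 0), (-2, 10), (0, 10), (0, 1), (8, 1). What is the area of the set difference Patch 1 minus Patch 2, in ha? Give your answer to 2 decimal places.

123.75

|Patch 1| = 127, |Patch 1∩Patch 2| = 3.25.
|Patch 1 ∖ Patch 2| = |Patch 1| − |Patch 1∩Patch 2| = 127 − 3.25 = 123.75.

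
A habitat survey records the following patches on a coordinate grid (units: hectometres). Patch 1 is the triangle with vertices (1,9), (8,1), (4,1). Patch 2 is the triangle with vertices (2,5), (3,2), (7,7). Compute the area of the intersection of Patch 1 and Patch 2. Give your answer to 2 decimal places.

The intersection is the polygon with vertices (4.97,4.463), (3.425,2.532), (2.435,5.174), (3.852,5.741).
By the shoelace formula its area is 4.22.

4.22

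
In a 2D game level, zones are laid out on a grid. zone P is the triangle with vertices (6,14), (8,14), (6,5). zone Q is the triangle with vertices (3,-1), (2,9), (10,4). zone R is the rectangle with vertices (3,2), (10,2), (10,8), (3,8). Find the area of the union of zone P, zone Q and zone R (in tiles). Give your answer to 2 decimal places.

61.10

By inclusion–exclusion:
Individual areas: |zone P| = 9, |zone Q| = 37.5, |zone R| = 42.
|zone P∩zone Q| = 0.2195.
|zone P∩zone R| = 1.
|zone Q∩zone R| = 26.4.
|zone P∩zone Q∩zone R| = 0.2195.
|zone P ∪ zone Q ∪ zone R| = 88.5 − 27.6195 + 0.2195 = 61.10.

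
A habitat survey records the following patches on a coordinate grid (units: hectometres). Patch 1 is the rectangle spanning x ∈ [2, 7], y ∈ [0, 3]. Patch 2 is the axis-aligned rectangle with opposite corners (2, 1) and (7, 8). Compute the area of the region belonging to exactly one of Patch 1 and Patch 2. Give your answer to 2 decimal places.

30.00

|Patch 1∩Patch 2|: x∈[2,7], y∈[1,3] → 5·2 = 10.
|Patch 1 △ Patch 2| = |Patch 1| + |Patch 2| − 2·|Patch 1∩Patch 2| = 15 + 35 − 20 = 30.00.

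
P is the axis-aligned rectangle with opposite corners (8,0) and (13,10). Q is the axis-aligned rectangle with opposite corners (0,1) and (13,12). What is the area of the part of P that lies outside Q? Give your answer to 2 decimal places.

5.00

|P∩Q|: x∈[8,13], y∈[1,10] → 5·9 = 45.
|P| = 50.
|P ∖ Q| = |P| − |P∩Q| = 50 − 45 = 5.00.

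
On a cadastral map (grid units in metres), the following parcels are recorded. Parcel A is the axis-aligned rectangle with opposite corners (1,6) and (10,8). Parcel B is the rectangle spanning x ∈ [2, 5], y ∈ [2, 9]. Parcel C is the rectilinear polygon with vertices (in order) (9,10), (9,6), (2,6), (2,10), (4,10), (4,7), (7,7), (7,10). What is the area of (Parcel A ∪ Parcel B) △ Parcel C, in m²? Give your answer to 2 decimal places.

|Parcel A ∪ Parcel B| = 33.
|(Parcel A ∪ Parcel B) ∩ Parcel C| = 13.
|(Parcel A ∪ Parcel B) △ Parcel C| = 33 + 19 − 26 = 26.00.

26.00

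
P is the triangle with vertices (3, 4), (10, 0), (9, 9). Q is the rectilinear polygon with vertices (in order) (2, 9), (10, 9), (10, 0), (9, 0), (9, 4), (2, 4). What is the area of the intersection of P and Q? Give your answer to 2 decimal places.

The intersection is the polygon with vertices (9,0.571), (9,4), (3,4), (9,9), (10,0).
By the shoelace formula its area is 19.21.

19.21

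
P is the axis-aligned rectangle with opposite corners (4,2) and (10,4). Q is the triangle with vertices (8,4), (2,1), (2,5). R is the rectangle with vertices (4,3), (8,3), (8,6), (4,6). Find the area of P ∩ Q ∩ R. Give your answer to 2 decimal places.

3.00

The intersection is the polygon with vertices (8,4), (6,3), (4,3), (4,4).
By the shoelace formula its area is 3.00.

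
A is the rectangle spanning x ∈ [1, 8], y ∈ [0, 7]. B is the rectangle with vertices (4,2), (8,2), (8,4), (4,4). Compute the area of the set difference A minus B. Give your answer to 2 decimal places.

41.00

|A∩B|: x∈[4,8], y∈[2,4] → 4·2 = 8.
|A| = 49.
|A ∖ B| = |A| − |A∩B| = 49 − 8 = 41.00.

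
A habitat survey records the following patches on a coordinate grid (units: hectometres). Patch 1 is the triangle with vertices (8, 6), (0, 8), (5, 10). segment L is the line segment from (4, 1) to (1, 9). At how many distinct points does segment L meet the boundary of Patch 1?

2

The segment meets the boundary at (1.196,8.478), (1.517,7.621).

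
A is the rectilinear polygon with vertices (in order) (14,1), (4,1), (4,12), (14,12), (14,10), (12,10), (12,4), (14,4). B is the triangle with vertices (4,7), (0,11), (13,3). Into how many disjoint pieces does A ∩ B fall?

A ∩ B is a single connected region.

1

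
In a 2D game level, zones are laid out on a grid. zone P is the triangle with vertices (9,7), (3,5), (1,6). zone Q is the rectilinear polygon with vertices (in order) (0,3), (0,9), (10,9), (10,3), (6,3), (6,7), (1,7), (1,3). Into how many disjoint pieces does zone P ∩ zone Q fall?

1

zone P ∩ zone Q is a single connected region.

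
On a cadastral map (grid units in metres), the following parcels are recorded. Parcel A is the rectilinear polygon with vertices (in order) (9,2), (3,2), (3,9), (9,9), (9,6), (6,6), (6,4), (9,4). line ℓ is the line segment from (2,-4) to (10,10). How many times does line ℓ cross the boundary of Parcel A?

4

The segment meets the boundary at (9,8.25), (7.714,6), (6.571,4), (5.429,2).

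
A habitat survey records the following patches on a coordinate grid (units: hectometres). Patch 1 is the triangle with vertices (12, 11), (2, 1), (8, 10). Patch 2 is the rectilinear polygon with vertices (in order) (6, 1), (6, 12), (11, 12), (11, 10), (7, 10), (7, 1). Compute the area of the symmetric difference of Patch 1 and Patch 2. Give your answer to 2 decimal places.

27.25

|Patch 1| = 15, |Patch 2| = 19, |Patch 1∩Patch 2| = 3.375.
|Patch 1 △ Patch 2| = |Patch 1| + |Patch 2| − 2·|Patch 1∩Patch 2| = 15 + 19 − 6.75 = 27.25.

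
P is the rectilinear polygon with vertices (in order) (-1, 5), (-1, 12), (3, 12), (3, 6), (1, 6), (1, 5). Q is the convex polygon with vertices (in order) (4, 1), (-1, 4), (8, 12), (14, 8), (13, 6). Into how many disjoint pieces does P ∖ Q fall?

P ∖ Q is a single connected region.

1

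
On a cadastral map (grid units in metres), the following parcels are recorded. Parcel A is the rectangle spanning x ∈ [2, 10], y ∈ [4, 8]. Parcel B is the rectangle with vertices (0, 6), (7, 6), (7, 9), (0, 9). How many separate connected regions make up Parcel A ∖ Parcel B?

Parcel A ∖ Parcel B is a single connected region.

1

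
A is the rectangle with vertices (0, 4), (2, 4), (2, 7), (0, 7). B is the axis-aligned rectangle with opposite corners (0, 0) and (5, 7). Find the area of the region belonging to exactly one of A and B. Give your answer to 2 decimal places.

|A∩B|: x∈[0,2], y∈[4,7] → 2·3 = 6.
|A △ B| = |A| + |B| − 2·|A∩B| = 6 + 35 − 12 = 29.00.

29.00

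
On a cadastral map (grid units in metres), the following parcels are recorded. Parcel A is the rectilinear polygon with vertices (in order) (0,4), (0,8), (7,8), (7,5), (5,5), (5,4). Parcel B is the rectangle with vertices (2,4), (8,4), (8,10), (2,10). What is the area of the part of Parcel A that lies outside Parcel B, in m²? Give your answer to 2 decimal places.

|Parcel A| = 26, |Parcel A∩Parcel B| = 18.
|Parcel A ∖ Parcel B| = |Parcel A| − |Parcel A∩Parcel B| = 26 − 18 = 8.00.

8.00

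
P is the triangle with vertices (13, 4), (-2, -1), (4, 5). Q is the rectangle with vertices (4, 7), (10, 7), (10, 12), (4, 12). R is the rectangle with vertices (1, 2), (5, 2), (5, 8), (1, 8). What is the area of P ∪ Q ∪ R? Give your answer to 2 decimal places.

By inclusion–exclusion:
Individual areas: |P| = 30, |Q| = 30, |R| = 24.
|P∩Q| = 0.
|P∩R| = 7.4444.
|Q∩R|: x∈[4,5], y∈[7,8] → 1·1 = 1.
|P∩Q∩R| = 0.
|P ∪ Q ∪ R| = 84 − 8.4444 + 0 = 75.56.

75.56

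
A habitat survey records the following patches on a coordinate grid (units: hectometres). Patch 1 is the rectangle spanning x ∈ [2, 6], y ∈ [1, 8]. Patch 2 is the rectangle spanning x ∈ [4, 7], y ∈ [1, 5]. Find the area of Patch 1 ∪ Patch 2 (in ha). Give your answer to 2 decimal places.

32.00

By inclusion–exclusion:
Individual areas: |Patch 1| = 28, |Patch 2| = 12.
|Patch 1∩Patch 2|: x∈[4,6], y∈[1,5] → 2·4 = 8.
|Patch 1 ∪ Patch 2| = 40 − 8 = 32.00.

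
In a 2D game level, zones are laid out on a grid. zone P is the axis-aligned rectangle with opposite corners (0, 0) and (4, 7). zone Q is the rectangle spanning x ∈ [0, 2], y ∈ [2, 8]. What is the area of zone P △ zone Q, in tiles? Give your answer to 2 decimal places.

20.00

|zone P∩zone Q|: x∈[0,2], y∈[2,7] → 2·5 = 10.
|zone P △ zone Q| = |zone P| + |zone Q| − 2·|zone P∩zone Q| = 28 + 12 − 20 = 20.00.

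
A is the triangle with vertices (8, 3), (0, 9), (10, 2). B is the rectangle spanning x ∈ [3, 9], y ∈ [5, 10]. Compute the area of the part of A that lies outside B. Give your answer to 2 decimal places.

1.46

|A| = 2, |A∩B| = 0.5369.
|A ∖ B| = |A| − |A∩B| = 2 − 0.5369 = 1.46.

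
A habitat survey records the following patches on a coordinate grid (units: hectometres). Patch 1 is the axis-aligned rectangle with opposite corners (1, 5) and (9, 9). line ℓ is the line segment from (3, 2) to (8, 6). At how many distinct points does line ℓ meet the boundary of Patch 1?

1

The segment meets the boundary at (6.75,5).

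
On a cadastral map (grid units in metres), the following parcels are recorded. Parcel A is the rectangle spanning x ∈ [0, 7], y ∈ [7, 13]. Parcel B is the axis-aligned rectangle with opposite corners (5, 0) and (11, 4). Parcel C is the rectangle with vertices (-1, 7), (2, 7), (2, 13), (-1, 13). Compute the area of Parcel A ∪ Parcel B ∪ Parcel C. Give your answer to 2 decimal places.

72.00

By inclusion–exclusion:
Individual areas: |Parcel A| = 42, |Parcel B| = 24, |Parcel C| = 18.
|Parcel A∩Parcel B| = 0 (no overlap).
|Parcel A∩Parcel C|: x∈[0,2], y∈[7,13] → 2·6 = 12.
|Parcel B∩Parcel C| = 0 (no overlap).
|Parcel A∩Parcel B∩Parcel C| = 0.
|Parcel A ∪ Parcel B ∪ Parcel C| = 84 − 12 + 0 = 72.00.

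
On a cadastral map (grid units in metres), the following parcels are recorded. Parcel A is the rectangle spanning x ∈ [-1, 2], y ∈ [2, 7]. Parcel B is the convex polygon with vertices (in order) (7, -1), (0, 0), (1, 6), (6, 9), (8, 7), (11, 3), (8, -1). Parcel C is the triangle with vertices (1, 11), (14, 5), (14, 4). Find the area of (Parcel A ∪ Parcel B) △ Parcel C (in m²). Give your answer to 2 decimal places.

87.67

|Parcel A ∪ Parcel B| = 82.3667.
|(Parcel A ∪ Parcel B) ∩ Parcel C| = 0.5972.
|(Parcel A ∪ Parcel B) △ Parcel C| = 82.3667 + 6.5 − 1.1944 = 87.67.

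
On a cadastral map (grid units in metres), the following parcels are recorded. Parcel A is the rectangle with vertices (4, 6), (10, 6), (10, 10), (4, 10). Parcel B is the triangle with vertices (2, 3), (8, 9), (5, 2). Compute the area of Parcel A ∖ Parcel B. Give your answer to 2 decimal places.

21.43

|Parcel A| = 24, |Parcel A∩Parcel B| = 2.5714.
|Parcel A ∖ Parcel B| = |Parcel A| − |Parcel A∩Parcel B| = 24 − 2.5714 = 21.43.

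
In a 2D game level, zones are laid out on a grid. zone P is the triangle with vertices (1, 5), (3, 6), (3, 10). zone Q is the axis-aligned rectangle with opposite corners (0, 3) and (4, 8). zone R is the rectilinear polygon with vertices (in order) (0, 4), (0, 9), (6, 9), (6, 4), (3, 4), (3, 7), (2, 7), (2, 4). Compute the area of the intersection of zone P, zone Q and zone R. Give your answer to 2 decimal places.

1.95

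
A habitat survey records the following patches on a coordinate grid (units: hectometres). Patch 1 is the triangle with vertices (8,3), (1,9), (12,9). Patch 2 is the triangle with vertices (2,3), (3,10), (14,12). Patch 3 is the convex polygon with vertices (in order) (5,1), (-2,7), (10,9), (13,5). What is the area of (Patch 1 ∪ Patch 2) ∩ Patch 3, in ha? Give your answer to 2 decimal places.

The region (Patch 1 ∪ Patch 2) ∩ Patch 3 is the polygon with vertices (2.356,3.267), (2.073,3.509), (2.655,7.582), (2.465,7.744), (10,9), (11.059,7.588), (8,3), (5.2,5.4).
By the shoelace formula its area is 32.40.

32.40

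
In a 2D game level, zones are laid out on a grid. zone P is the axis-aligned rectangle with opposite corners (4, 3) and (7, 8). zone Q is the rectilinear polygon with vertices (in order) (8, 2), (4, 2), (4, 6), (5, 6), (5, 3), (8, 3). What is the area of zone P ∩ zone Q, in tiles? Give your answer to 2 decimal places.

3.00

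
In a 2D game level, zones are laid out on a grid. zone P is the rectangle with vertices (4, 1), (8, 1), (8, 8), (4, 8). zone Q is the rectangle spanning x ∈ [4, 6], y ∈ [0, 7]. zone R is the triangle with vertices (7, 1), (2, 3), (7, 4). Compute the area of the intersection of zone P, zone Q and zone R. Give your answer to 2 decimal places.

The intersection is the polygon with vertices (6,1.4), (4,2.2), (4,3.4), (6,3.8).
By the shoelace formula its area is 3.60.

3.60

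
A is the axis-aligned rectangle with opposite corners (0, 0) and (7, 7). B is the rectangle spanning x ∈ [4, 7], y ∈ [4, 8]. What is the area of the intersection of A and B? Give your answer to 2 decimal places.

|A∩B|: x∈[4,7], y∈[4,7] → 3·3 = 9.

9.00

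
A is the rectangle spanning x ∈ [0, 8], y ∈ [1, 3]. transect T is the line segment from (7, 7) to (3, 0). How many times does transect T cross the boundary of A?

The segment meets the boundary at (3.571,1), (4.714,3).

2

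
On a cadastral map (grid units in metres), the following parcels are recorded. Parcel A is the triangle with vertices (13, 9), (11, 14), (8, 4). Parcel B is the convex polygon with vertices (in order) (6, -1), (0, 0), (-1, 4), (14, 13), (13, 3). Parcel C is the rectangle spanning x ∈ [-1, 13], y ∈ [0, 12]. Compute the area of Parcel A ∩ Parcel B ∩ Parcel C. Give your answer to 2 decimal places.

The intersection is the polygon with vertices (8,4), (9.976,10.585), (11.903,11.742), (13,9).
By the shoelace formula its area is 14.80.

14.80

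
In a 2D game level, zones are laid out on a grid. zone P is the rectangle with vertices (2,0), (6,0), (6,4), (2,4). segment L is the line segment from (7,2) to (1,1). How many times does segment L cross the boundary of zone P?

The segment meets the boundary at (2,1.167), (6,1.833).

2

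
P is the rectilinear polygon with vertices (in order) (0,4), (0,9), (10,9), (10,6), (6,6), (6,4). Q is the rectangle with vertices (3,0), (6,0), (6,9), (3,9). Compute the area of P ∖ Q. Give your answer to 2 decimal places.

|P| = 42, |P∩Q| = 15.
|P ∖ Q| = |P| − |P∩Q| = 42 − 15 = 27.00.

27.00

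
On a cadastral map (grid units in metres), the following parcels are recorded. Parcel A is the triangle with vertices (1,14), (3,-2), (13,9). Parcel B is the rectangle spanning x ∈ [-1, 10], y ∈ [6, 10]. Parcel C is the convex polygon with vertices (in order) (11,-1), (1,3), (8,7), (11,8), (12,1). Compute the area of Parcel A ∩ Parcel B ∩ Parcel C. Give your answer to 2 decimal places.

The intersection is the polygon with vertices (10,6), (6.25,6), (8,7), (10,7.667).
By the shoelace formula its area is 3.54.

3.54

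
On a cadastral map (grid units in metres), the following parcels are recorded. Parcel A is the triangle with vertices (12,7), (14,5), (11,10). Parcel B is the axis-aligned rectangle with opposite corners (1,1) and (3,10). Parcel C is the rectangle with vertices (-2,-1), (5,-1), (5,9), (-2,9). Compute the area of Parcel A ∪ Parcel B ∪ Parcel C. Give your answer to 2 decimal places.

By inclusion–exclusion:
Individual areas: |Parcel A| = 2, |Parcel B| = 18, |Parcel C| = 70.
|Parcel A∩Parcel B| = 0.
|Parcel A∩Parcel C| = 0.
|Parcel B∩Parcel C|: x∈[1,3], y∈[1,9] → 2·8 = 16.
|Parcel A∩Parcel B∩Parcel C| = 0.
|Parcel A ∪ Parcel B ∪ Parcel C| = 90 − 16 + 0 = 74.00.

74.00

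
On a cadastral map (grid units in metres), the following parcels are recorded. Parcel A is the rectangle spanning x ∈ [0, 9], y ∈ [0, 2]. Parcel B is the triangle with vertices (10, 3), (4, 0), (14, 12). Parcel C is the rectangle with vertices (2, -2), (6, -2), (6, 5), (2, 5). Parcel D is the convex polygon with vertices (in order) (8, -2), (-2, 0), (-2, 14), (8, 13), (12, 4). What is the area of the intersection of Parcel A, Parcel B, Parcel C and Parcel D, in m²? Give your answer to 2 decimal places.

The intersection is the polygon with vertices (5.667,2), (6,2), (6,1), (4,0).
By the shoelace formula its area is 1.33.

1.33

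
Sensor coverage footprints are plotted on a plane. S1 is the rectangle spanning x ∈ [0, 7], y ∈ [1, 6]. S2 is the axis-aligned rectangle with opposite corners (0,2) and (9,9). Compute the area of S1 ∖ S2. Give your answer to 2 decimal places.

|S1∩S2|: x∈[0,7], y∈[2,6] → 7·4 = 28.
|S1| = 35.
|S1 ∖ S2| = |S1| − |S1∩S2| = 35 − 28 = 7.00.

7.00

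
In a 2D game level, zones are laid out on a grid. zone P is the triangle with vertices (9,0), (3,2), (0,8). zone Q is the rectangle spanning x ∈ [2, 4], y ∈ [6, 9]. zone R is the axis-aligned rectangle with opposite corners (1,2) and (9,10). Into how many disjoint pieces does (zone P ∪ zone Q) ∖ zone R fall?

(zone P ∪ zone Q) ∖ zone R splits into 2 disjoint pieces (area 0.5556, area 3.75).

2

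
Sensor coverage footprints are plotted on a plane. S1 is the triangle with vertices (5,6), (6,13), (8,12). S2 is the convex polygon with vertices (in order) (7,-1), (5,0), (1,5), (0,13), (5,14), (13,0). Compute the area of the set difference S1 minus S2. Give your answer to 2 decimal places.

2.62

|S1| = 7.5, |S1∩S2| = 4.8762.
|S1 ∖ S2| = |S1| − |S1∩S2| = 7.5 − 4.8762 = 2.62.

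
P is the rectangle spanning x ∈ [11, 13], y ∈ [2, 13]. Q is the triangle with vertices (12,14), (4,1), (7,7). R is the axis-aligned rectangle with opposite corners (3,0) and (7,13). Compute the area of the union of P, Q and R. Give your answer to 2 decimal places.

By inclusion–exclusion:
Individual areas: |P| = 22, |Q| = 4.5, |R| = 52.
|P∩Q| = 0.063.
|P∩R| = 0 (no overlap).
|Q∩R| = 1.6875.
|P∩Q∩R| = 0.
|P ∪ Q ∪ R| = 78.5 − 1.7505 + 0 = 76.75.

76.75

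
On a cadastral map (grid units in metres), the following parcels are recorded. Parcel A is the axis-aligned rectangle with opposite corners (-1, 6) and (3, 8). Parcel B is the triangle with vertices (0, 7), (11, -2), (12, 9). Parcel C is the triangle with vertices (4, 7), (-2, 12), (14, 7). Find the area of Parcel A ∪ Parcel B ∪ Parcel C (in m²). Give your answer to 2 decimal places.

86.03

By inclusion–exclusion:
Individual areas: |Parcel A| = 8, |Parcel B| = 65, |Parcel C| = 25.
|Parcel A∩Parcel B| = 3.1389.
|Parcel A∩Parcel C| = 0.0167.
|Parcel B∩Parcel C| = 8.8178.
|Parcel A∩Parcel B∩Parcel C| = 0.
|Parcel A ∪ Parcel B ∪ Parcel C| = 98 − 11.9734 + 0 = 86.03.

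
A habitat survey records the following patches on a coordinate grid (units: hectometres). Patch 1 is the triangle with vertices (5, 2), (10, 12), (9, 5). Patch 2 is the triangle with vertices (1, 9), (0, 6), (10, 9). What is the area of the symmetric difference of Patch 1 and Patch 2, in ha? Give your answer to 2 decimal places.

|Patch 1| = 12.5, |Patch 2| = 13.5, |Patch 1∩Patch 2| = 0.3683.
|Patch 1 △ Patch 2| = |Patch 1| + |Patch 2| − 2·|Patch 1∩Patch 2| = 12.5 + 13.5 − 0.7365 = 25.26.

25.26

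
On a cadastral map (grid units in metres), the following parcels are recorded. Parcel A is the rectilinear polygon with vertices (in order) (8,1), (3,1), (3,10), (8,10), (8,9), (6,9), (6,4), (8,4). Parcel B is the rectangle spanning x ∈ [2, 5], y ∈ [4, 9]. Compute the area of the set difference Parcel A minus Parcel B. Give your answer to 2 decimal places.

25.00

|Parcel A| = 35, |Parcel A∩Parcel B| = 10.
|Parcel A ∖ Parcel B| = |Parcel A| − |Parcel A∩Parcel B| = 35 − 10 = 25.00.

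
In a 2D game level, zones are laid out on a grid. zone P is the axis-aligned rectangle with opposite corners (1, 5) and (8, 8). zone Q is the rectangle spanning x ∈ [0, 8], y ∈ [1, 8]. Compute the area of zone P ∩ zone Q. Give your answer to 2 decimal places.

21.00

|zone P∩zone Q|: x∈[1,8], y∈[5,8] → 7·3 = 21.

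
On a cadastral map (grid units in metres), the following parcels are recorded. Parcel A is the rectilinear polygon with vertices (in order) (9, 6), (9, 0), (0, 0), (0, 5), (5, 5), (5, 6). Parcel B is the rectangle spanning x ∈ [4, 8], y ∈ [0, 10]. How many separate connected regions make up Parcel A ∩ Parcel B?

1

Parcel A ∩ Parcel B is a single connected region.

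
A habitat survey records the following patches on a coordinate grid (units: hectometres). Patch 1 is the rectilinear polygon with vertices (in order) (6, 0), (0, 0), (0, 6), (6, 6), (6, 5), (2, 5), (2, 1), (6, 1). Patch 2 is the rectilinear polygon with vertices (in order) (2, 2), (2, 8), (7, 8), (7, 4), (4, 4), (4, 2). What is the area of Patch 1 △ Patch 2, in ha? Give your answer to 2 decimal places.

36.00

|Patch 1| = 20, |Patch 2| = 24, |Patch 1∩Patch 2| = 4.
|Patch 1 △ Patch 2| = |Patch 1| + |Patch 2| − 2·|Patch 1∩Patch 2| = 20 + 24 − 8 = 36.00.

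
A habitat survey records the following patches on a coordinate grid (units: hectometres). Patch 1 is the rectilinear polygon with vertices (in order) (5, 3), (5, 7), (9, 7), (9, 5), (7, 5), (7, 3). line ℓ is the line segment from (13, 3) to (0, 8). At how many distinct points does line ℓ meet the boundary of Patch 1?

The segment meets the boundary at (5,6.077), (7.8,5).

2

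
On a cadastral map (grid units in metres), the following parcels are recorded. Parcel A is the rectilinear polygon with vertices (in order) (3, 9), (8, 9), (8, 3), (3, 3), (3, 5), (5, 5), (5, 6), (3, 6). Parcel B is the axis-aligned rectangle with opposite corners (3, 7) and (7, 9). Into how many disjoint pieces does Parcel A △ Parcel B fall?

1

Parcel A △ Parcel B is a single connected region.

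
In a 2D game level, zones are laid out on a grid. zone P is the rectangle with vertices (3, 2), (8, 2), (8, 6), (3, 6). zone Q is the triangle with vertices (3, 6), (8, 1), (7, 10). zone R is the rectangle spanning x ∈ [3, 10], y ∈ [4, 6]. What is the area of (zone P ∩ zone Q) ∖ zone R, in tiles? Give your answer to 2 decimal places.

3.56

|zone P ∩ zone Q| = 10.6667.
|(zone P ∩ zone Q) ∩ zone R| = 7.1111.
|(zone P ∩ zone Q) ∖ zone R| = 10.6667 − 7.1111 = 3.56.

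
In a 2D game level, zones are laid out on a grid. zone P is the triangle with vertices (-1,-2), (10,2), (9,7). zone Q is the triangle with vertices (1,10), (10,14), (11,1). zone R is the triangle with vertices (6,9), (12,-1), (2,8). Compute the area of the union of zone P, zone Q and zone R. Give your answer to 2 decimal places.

By inclusion–exclusion:
Individual areas: |zone P| = 29.5, |zone Q| = 60.5, |zone R| = 23.
|zone P∩zone Q| = 7.046.
|zone P∩zone R| = 7.3797.
|zone Q∩zone R| = 13.3152.
|zone P∩zone Q∩zone R| = 3.9428.
|zone P ∪ zone Q ∪ zone R| = 113 − 27.741 + 3.9428 = 89.20.

89.20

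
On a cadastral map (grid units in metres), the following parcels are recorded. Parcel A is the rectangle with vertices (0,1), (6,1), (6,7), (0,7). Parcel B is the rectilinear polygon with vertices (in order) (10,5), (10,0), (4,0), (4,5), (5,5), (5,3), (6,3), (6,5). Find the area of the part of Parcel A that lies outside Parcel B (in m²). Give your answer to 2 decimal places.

|Parcel A| = 36, |Parcel A∩Parcel B| = 6.
|Parcel A ∖ Parcel B| = |Parcel A| − |Parcel A∩Parcel B| = 36 − 6 = 30.00.

30.00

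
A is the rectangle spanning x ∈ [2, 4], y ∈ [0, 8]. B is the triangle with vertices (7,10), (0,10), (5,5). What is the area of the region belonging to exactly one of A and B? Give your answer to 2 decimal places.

|A| = 16, |B| = 17.5, |A∩B| = 2.
|A △ B| = |A| + |B| − 2·|A∩B| = 16 + 17.5 − 4 = 29.50.

29.50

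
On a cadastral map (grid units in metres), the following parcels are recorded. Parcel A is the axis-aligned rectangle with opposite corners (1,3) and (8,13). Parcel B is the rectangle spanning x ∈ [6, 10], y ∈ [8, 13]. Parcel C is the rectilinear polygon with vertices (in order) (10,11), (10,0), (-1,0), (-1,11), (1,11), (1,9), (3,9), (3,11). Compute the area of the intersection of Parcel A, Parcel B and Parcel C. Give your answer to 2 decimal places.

6.00

The intersection is the polygon with vertices (6,8), (6,11), (8,11), (8,8).
By the shoelace formula its area is 6.00.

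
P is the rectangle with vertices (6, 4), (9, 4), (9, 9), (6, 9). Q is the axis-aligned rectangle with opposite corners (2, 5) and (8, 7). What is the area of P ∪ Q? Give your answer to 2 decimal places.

By inclusion–exclusion:
Individual areas: |P| = 15, |Q| = 12.
|P∩Q|: x∈[6,8], y∈[5,7] → 2·2 = 4.
|P ∪ Q| = 27 − 4 = 23.00.

23.00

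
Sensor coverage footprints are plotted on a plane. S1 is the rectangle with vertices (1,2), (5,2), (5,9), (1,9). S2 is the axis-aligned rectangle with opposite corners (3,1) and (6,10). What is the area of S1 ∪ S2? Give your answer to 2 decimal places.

By inclusion–exclusion:
Individual areas: |S1| = 28, |S2| = 27.
|S1∩S2|: x∈[3,5], y∈[2,9] → 2·7 = 14.
|S1 ∪ S2| = 55 − 14 = 41.00.

41.00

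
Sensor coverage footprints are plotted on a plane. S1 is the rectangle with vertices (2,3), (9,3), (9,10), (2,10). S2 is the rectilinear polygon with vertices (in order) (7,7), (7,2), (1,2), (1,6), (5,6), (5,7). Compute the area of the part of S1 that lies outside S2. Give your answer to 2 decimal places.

|S1| = 49, |S1∩S2| = 17.
|S1 ∖ S2| = |S1| − |S1∩S2| = 49 − 17 = 32.00.

32.00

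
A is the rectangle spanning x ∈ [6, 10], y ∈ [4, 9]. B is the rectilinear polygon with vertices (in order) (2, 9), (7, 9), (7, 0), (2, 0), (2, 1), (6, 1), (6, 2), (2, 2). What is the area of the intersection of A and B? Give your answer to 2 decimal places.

The intersection is the polygon with vertices (7,9), (7,4), (6,4), (6,9).
By the shoelace formula its area is 5.00.

5.00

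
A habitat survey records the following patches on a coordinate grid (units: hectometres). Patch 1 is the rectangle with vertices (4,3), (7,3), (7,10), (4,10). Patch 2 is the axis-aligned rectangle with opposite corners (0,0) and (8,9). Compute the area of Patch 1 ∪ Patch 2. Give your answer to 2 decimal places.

75.00

By inclusion–exclusion:
Individual areas: |Patch 1| = 21, |Patch 2| = 72.
|Patch 1∩Patch 2|: x∈[4,7], y∈[3,9] → 3·6 = 18.
|Patch 1 ∪ Patch 2| = 93 − 18 = 75.00.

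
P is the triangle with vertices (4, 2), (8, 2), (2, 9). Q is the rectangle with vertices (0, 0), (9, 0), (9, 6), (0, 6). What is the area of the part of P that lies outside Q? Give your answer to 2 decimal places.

|P| = 14, |P∩Q| = 11.4286.
|P ∖ Q| = |P| − |P∩Q| = 14 − 11.4286 = 2.57.

2.57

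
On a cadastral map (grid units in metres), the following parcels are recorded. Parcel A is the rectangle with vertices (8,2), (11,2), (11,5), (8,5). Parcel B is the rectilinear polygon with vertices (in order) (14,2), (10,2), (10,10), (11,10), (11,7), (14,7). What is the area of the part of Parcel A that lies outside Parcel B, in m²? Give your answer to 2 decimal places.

6.00

|Parcel A| = 9, |Parcel A∩Parcel B| = 3.
|Parcel A ∖ Parcel B| = |Parcel A| − |Parcel A∩Parcel B| = 9 − 3 = 6.00.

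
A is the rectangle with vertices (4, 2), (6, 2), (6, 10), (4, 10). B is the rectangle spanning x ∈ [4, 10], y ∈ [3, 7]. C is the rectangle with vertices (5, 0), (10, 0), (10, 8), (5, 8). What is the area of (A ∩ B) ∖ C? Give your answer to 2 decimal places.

|A ∩ B| = 8.
|(A ∩ B) ∩ C| = 4.
|(A ∩ B) ∖ C| = 8 − 4 = 4.00.

4.00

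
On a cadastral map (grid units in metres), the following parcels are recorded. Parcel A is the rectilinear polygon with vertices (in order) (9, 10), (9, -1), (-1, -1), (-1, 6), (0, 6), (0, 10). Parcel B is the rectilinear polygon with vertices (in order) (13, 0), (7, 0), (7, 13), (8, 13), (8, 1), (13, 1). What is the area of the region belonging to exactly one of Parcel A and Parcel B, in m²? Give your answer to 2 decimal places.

|Parcel A| = 106, |Parcel B| = 18, |Parcel A∩Parcel B| = 11.
|Parcel A △ Parcel B| = |Parcel A| + |Parcel B| − 2·|Parcel A∩Parcel B| = 106 + 18 − 22 = 102.00.

102.00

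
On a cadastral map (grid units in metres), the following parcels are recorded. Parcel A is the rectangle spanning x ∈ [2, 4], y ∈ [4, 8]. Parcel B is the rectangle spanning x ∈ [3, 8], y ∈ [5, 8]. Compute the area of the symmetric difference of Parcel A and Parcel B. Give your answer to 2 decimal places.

17.00

|Parcel A∩Parcel B|: x∈[3,4], y∈[5,8] → 1·3 = 3.
|Parcel A △ Parcel B| = |Parcel A| + |Parcel B| − 2·|Parcel A∩Parcel B| = 8 + 15 − 6 = 17.00.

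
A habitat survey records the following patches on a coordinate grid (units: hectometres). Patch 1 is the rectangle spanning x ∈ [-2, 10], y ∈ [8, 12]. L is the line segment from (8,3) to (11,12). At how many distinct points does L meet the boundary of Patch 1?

The segment meets the boundary at (10,9), (9.667,8).

2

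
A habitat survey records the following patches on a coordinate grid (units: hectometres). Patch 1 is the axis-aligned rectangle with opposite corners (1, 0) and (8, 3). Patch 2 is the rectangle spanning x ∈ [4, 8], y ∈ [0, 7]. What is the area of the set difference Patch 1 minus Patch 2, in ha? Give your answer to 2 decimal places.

|Patch 1∩Patch 2|: x∈[4,8], y∈[0,3] → 4·3 = 12.
|Patch 1| = 21.
|Patch 1 ∖ Patch 2| = |Patch 1| − |Patch 1∩Patch 2| = 21 − 12 = 9.00.

9.00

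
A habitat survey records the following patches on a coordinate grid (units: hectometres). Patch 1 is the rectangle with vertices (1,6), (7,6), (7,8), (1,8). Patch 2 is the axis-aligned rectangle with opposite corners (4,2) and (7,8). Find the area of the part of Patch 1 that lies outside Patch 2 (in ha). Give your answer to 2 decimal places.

6.00

|Patch 1∩Patch 2|: x∈[4,7], y∈[6,8] → 3·2 = 6.
|Patch 1| = 12.
|Patch 1 ∖ Patch 2| = |Patch 1| − |Patch 1∩Patch 2| = 12 − 6 = 6.00.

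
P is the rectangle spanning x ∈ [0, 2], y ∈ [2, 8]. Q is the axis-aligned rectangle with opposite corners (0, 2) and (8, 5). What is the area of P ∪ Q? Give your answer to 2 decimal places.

By inclusion–exclusion:
Individual areas: |P| = 12, |Q| = 24.
|P∩Q|: x∈[0,2], y∈[2,5] → 2·3 = 6.
|P ∪ Q| = 36 − 6 = 30.00.

30.00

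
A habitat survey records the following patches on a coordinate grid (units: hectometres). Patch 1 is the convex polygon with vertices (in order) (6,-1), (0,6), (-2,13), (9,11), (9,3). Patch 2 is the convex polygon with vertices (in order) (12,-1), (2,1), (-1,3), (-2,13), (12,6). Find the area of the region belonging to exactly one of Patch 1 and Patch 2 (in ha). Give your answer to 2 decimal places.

64.93

|Patch 1| = 95, |Patch 2| = 119, |Patch 1∩Patch 2| = 74.5356.
|Patch 1 △ Patch 2| = |Patch 1| + |Patch 2| − 2·|Patch 1∩Patch 2| = 95 + 119 − 149.0712 = 64.93.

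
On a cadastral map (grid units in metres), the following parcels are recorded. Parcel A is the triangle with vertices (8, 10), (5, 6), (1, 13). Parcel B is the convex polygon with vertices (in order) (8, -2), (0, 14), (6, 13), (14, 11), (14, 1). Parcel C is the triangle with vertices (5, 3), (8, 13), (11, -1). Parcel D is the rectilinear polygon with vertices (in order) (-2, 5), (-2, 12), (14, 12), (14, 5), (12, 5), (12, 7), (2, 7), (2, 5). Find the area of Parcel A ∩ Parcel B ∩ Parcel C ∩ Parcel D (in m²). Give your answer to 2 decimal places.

The intersection is the polygon with vertices (6.5,8), (7.202,10.342), (8,10).
By the shoelace formula its area is 1.05.

1.05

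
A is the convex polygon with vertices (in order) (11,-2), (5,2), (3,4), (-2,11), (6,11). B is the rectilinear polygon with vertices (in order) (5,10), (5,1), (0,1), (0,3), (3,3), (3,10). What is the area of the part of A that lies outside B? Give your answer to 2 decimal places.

|A| = 67, |A∩B| = 14.
|A ∖ B| = |A| − |A∩B| = 67 − 14 = 53.00.

53.00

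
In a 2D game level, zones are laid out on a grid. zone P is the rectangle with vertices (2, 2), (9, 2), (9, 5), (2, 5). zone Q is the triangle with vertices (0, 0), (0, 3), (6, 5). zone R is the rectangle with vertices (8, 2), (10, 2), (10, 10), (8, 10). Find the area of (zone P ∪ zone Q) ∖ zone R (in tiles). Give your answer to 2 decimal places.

|zone P ∪ zone Q| = 26.0667.
|(zone P ∪ zone Q) ∩ zone R| = 3.
|(zone P ∪ zone Q) ∖ zone R| = 26.0667 − 3 = 23.07.

23.07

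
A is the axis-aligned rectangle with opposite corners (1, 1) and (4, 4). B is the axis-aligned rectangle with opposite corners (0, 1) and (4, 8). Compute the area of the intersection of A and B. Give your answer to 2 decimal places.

|A∩B|: x∈[1,4], y∈[1,4] → 3·3 = 9.

9.00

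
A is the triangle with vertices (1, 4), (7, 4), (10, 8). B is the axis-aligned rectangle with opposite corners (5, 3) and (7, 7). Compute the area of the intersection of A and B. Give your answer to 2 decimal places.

4.44

The intersection is the polygon with vertices (5,4), (5,5.778), (7,6.667), (7,4).
By the shoelace formula its area is 4.44.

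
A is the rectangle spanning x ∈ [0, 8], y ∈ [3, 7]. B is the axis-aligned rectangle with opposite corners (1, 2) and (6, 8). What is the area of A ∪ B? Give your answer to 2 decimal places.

By inclusion–exclusion:
Individual areas: |A| = 32, |B| = 30.
|A∩B|: x∈[1,6], y∈[3,7] → 5·4 = 20.
|A ∪ B| = 62 − 20 = 42.00.

42.00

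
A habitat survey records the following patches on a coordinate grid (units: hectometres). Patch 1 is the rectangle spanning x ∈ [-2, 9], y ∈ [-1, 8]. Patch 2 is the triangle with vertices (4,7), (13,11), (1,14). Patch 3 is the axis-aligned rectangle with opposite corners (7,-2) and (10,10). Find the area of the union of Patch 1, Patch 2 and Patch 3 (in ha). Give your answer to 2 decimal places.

By inclusion–exclusion:
Individual areas: |Patch 1| = 99, |Patch 2| = 37.5, |Patch 3| = 36.
|Patch 1∩Patch 2| = 1.3393.
|Patch 1∩Patch 3|: x∈[7,9], y∈[-1,8] → 2·9 = 18.
|Patch 2∩Patch 3| = 3.
|Patch 1∩Patch 2∩Patch 3| = 0.
|Patch 1 ∪ Patch 2 ∪ Patch 3| = 172.5 − 22.3393 + 0 = 150.16.

150.16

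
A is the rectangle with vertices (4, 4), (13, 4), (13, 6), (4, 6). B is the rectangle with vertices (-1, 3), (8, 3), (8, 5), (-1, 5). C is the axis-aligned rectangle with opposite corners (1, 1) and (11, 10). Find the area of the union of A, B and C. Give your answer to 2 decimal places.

98.00

By inclusion–exclusion:
Individual areas: |A| = 18, |B| = 18, |C| = 90.
|A∩B|: x∈[4,8], y∈[4,5] → 4·1 = 4.
|A∩C|: x∈[4,11], y∈[4,6] → 7·2 = 14.
|B∩C|: x∈[1,8], y∈[3,5] → 7·2 = 14.
|A∩B∩C| = 4.
|A ∪ B ∪ C| = 126 − 32 + 4 = 98.00.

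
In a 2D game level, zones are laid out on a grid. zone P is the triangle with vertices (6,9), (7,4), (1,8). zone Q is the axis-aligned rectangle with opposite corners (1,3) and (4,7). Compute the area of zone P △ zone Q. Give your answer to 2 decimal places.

|zone P| = 13, |zone Q| = 12, |zone P∩zone Q| = 0.75.
|zone P △ zone Q| = |zone P| + |zone Q| − 2·|zone P∩zone Q| = 13 + 12 − 1.5 = 23.50.

23.50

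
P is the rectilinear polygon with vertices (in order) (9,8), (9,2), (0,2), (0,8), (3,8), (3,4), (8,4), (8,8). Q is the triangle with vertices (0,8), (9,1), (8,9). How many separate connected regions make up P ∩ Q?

P ∩ Q splits into 2 disjoint pieces (area 6.1429, area 3.5).

2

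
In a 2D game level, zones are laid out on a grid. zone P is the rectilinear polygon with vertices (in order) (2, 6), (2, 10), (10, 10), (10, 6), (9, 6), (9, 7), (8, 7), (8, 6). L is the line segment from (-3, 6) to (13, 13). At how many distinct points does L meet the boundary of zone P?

The segment meets the boundary at (6.143,10), (2,8.188).

2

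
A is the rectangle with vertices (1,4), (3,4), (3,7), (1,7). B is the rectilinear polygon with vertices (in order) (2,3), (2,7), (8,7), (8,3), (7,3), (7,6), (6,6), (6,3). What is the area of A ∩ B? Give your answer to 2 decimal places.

3.00

The intersection is the polygon with vertices (3,4), (2,4), (2,7), (3,7).
By the shoelace formula its area is 3.00.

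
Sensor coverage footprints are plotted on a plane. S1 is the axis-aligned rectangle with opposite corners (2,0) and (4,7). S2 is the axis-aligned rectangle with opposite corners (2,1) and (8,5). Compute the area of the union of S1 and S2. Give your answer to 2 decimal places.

30.00

By inclusion–exclusion:
Individual areas: |S1| = 14, |S2| = 24.
|S1∩S2|: x∈[2,4], y∈[1,5] → 2·4 = 8.
|S1 ∪ S2| = 38 − 8 = 30.00.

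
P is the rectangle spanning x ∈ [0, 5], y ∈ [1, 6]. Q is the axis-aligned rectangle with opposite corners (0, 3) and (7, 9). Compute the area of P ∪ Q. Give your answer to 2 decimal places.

By inclusion–exclusion:
Individual areas: |P| = 25, |Q| = 42.
|P∩Q|: x∈[0,5], y∈[3,6] → 5·3 = 15.
|P ∪ Q| = 67 − 15 = 52.00.

52.00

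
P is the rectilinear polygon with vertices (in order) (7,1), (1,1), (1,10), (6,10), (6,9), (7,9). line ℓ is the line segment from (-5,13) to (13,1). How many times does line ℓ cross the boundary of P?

2

The segment meets the boundary at (7,5), (1,9).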